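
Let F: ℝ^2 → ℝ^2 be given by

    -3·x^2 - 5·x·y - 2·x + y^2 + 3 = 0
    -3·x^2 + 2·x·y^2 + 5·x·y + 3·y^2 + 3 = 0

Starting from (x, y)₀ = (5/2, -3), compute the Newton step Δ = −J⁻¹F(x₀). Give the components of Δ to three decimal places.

(-3.757, 1.798)

At (5/2, -3): F = (25.750, 18.750).
Jacobian J = [[-6·x - 5·y - 2, -5·x + 2·y], [-6·x + 2·y^2 + 5·y, 4·x·y + 5·x + 6·y]].
At the point, J = [[-2.000, -18.500], [-12.000, -35.500]] (det J = -151.000).
Solving J·Δ = −F gives Δ = (-3.757, 1.798).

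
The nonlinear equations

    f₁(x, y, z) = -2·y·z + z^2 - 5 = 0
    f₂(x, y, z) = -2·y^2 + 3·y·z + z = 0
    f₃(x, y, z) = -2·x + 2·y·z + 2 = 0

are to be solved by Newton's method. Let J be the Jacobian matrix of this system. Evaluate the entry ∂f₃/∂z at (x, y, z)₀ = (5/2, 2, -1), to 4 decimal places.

∂f₃/∂z = 2·y.
At (5/2, 2, -1) this is 4.0000.

4.0000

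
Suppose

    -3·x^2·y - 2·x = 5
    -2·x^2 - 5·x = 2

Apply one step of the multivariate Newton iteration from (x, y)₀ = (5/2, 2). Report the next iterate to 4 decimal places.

(0.7000, 2.5387)

At (5/2, 2): F = (-47.5000, -27.0000).
Jacobian J = [[-6·x·y - 2, -3·x^2], [-4·x - 5, 0]].
At the point, J = [[-32.0000, -18.7500], [-15.0000, 0.0000]] (det J = -281.2500).
Solving J·Δ = −F gives Δ = (-1.8000, 0.5387).
Then the next iterate is (x, y)₁ = (0.7000, 2.5387).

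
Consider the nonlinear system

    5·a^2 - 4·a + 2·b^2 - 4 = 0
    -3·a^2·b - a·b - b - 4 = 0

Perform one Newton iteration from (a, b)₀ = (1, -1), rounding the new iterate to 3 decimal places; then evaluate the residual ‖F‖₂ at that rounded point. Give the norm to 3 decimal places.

569.991

At (1, -1): F = (-1.000, 1.000).
Jacobian J = [[10·a - 4, 4·b], [-6·a·b - b, -3·a^2 - a - 1]].
At the point, J = [[6.000, -4.000], [7.000, -5.000]] (det J = -2.000).
Solving J·Δ = −F gives Δ = (4.500, 6.500).
Then the next iterate is (a, b)₁ = (5.500, 5.500).
Re-evaluating at (5.500, 5.500): F = (185.750, -538.875), so ‖F‖₂ = 569.991.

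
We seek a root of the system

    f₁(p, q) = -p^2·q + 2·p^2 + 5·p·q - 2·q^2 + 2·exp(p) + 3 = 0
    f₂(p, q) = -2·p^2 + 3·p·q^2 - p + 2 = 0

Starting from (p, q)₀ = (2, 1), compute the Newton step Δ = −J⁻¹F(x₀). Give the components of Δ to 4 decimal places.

(-1.2152, -0.4410)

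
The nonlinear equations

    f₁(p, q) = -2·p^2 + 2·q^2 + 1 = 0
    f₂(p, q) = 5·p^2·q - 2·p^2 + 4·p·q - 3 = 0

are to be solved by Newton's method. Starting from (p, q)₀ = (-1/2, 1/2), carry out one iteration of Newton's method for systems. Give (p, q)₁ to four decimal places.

(1.0556, -1.5556)

At (-1/2, 1/2): F = (1.0000, -3.8750).
Jacobian J = [[-4·p, 4·q], [10·p·q - 4·p + 4·q, 5·p^2 + 4·p]].
At the point, J = [[2.0000, 2.0000], [1.5000, -0.7500]] (det J = -4.5000).
Solving J·Δ = −F gives Δ = (1.5556, -2.0556).
Then the next iterate is (p, q)₁ = (1.0556, -1.5556).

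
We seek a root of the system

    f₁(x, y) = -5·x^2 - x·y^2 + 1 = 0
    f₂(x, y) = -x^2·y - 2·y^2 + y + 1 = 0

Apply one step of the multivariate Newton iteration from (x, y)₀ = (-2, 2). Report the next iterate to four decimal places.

At (-2, 2): F = (-11.0000, -13.0000).
Jacobian J = [[-10·x - y^2, -2·x·y], [-2·x·y, -x^2 - 4·y + 1]].
At the point, J = [[16.0000, 8.0000], [8.0000, -11.0000]] (det J = -240.0000).
Solving J·Δ = −F gives Δ = (0.9375, -0.5000).
Then the next iterate is (x, y)₁ = (-1.0625, 1.5000).

(-1.0625, 1.5000)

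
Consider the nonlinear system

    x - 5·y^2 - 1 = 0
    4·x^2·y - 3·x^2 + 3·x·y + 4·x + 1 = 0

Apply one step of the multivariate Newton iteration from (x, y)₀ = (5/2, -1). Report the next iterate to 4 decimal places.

At (5/2, -1): F = (-3.5000, -40.2500).
Jacobian J = [[1, -10·y], [8·x·y - 6·x + 3·y + 4, 4·x^2 + 3·x]].
At the point, J = [[1.0000, 10.0000], [-34.0000, 32.5000]] (det J = 372.5000).
Solving J·Δ = −F gives Δ = (-0.7752, 0.4275).
Then the next iterate is (x, y)₁ = (1.7248, -0.5725).

(1.7248, -0.5725)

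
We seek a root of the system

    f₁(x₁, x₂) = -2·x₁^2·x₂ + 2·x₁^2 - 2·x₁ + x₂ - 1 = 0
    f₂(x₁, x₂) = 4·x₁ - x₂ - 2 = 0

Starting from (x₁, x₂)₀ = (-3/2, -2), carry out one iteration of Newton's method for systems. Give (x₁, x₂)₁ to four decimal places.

(-0.4853, -3.9412)

At (-3/2, -2): F = (13.5000, -6.0000).
Jacobian J = [[-4·x₁·x₂ + 4·x₁ - 2, -2·x₁^2 + 1], [4, -1]].
At the point, J = [[-20.0000, -3.5000], [4.0000, -1.0000]] (det J = 34.0000).
Solving J·Δ = −F gives Δ = (1.0147, -1.9412).
Then the next iterate is (x₁, x₂)₁ = (-0.4853, -3.9412).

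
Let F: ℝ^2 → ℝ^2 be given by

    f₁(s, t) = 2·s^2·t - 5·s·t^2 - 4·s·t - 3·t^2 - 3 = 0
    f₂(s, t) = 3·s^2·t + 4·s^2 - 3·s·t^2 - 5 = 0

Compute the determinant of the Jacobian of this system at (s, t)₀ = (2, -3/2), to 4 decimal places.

J = [[4·s·t - 5·t^2 - 4·t, 2·s^2 - 10·s·t - 4·s - 6·t], [6·s·t + 8·s - 3·t^2, 3·s^2 - 6·s·t]].
At the point, J = [[-17.2500, 39.0000], [-8.7500, 30.0000]].
det J = -176.2500.

-176.2500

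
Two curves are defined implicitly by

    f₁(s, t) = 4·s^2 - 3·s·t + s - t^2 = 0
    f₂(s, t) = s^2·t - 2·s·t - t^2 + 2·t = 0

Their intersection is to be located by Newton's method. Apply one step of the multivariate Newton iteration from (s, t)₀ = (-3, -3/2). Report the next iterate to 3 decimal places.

At (-3, -3/2): F = (17.250, -27.750).
Jacobian J = [[8·s - 3·t + 1, -3·s - 2·t], [2·s·t - 2·t, s^2 - 2·s - 2·t + 2]].
At the point, J = [[-18.500, 12.000], [12.000, 20.000]] (det J = -514.000).
Solving J·Δ = −F gives Δ = (1.319, 0.596).
Then the next iterate is (s, t)₁ = (-1.681, -0.904).

(-1.681, -0.904)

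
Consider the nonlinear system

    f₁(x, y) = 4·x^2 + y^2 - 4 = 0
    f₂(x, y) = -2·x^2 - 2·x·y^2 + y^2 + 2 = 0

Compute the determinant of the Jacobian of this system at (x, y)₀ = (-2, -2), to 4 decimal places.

320.0000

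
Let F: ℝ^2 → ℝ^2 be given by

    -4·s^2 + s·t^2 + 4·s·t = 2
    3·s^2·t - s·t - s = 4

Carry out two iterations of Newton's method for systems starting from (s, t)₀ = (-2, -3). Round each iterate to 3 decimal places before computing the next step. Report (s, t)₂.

At (-2, -3): F = (-12.000, -44.000).
Jacobian J = [[-8·s + t^2 + 4·t, 2·s·t + 4·s], [6·s·t - t - 1, 3·s^2 - s]].
At the point, J = [[13.000, 4.000], [38.000, 14.000]] (det J = 30.000).
Solving J·Δ = −F gives Δ = (-0.267, 3.867).
Then the next iterate is (s, t)₁ = (-2.267, 0.867).
Round to (-2.267, 0.867) and repeat: F = (-32.12319, 13.59978), J = [[22.35569, -12.99898], [-13.65993, 17.68487]].
Δ = (1.797, 0.619), so (s, t)₂ = (-0.470, 1.486).

(-0.470, 1.486)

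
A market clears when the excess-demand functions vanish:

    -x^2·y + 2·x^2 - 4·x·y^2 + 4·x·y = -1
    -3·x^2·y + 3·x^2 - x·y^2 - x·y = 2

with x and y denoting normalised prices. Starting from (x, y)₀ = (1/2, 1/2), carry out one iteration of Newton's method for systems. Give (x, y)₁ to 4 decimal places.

(-0.4030, -1.0299)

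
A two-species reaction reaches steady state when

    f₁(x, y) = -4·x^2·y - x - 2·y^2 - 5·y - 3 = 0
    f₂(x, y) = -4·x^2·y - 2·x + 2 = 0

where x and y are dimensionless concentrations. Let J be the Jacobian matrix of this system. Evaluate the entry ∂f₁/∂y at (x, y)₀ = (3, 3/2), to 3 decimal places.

∂f₁/∂y = -4·x^2 - 4·y - 5.
At (3, 3/2) this is -47.000.

-47.000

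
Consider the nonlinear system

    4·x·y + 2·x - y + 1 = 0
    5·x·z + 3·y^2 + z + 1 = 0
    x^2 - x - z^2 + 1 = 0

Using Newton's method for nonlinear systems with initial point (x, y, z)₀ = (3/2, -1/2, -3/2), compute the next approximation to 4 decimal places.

(0.8405, -0.8000, -0.8937)

At (3/2, -1/2, -3/2): F = (1.5000, -11.0000, -0.5000).
Jacobian J = [[4·y + 2, 4·x - 1, 0], [5·z, 6·y, 5·x + 1], [2·x - 1, 0, -2·z]].
At the point, J = [[0.0000, 5.0000, 0.0000], [-7.5000, -3.0000, 8.5000], [2.0000, 0.0000, 3.0000]] (det J = 197.5000).
Solving J·Δ = −F gives Δ = (-0.6595, -0.3000, 0.6063).
Then the next iterate is (x, y, z)₁ = (0.8405, -0.8000, -0.8937).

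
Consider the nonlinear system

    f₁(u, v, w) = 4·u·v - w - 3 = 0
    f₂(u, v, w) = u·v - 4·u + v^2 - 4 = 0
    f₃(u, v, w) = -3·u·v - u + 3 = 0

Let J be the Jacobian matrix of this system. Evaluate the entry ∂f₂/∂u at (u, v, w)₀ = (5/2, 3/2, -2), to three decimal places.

∂f₂/∂u = v - 4.
At (5/2, 3/2, -2) this is -2.500.

-2.500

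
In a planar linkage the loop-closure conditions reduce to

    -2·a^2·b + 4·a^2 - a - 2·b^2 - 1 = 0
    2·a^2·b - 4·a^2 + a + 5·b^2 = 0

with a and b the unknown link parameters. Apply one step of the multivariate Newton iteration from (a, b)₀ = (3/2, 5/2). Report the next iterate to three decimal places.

At (3/2, 5/2): F = (-17.250, 35.000).
Jacobian J = [[-4·a·b + 8·a - 1, -2·a^2 - 4·b], [4·a·b - 8·a + 1, 2·a^2 + 10·b]].
At the point, J = [[-4.000, -14.500], [4.000, 29.500]] (det J = -60.000).
Solving J·Δ = −F gives Δ = (-0.023, -1.183).
Then the next iterate is (a, b)₁ = (1.477, 1.317).

(1.477, 1.317)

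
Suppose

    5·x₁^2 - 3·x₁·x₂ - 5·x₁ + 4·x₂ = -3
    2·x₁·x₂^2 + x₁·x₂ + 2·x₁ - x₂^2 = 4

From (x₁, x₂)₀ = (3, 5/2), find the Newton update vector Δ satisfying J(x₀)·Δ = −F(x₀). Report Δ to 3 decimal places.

(-1.353, -0.634)

At (3, 5/2): F = (20.500, 40.750).
Jacobian J = [[10·x₁ - 3·x₂ - 5, -3·x₁ + 4], [2·x₂^2 + x₂ + 2, 4·x₁·x₂ + x₁ - 2·x₂]].
At the point, J = [[17.500, -5.000], [17.000, 28.000]] (det J = 575.000).
Solving J·Δ = −F gives Δ = (-1.353, -0.634).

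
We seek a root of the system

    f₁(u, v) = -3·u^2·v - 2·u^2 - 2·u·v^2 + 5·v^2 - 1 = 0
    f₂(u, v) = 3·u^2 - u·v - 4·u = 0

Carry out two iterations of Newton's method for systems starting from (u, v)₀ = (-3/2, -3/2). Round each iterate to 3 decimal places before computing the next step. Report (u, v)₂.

(-0.110, -0.764)

At (-3/2, -3/2): F = (22.625, 10.500).
Jacobian J = [[-6·u·v - 4·u - 2·v^2, -3·u^2 - 4·u·v + 10·v], [6·u - v - 4, -u]].
At the point, J = [[-12.000, -30.750], [-11.500, 1.500]] (det J = -371.625).
Solving J·Δ = −F gives Δ = (0.960, 0.361).
Then the next iterate is (u, v)₁ = (-0.540, -1.139).
Round to (-0.540, -1.139) and repeat: F = (7.30091, 2.41974), J = [[-4.12500, -14.72504], [-6.101, 0.540]].
Δ = (0.430, 0.375), so (u, v)₂ = (-0.110, -0.764).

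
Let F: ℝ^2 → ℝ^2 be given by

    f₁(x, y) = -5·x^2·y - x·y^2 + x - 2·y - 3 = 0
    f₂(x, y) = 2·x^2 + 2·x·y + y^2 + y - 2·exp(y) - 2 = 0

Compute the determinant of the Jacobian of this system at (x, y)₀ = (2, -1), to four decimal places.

J = [[-10·x·y - y^2 + 1, -5·x^2 - 2·x·y - 2], [4·x + 2·y, 2·x + 2·y - 2·exp(y) + 1]].
At the point, J = [[20.0000, -18.0000], [6.0000, 2.264241]].
det J = 153.2848.

153.2848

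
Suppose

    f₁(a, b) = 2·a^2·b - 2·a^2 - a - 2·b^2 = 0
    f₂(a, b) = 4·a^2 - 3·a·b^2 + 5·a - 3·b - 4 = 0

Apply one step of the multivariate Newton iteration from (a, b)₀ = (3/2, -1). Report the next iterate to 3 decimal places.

(0.645, -0.838)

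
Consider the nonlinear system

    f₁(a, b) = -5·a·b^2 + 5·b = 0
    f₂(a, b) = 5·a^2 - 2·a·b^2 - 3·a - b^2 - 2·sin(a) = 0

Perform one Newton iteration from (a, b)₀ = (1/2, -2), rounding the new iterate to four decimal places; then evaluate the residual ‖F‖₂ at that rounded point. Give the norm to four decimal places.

6.8974

At (1/2, -2): F = (-20.0000, -9.208851).
Jacobian J = [[-5·b^2, -10·a·b + 5], [10·a - 2·b^2 - 2·cos(a) - 3, -4·a·b - 2·b]].
At the point, J = [[-20.0000, 15.0000], [-7.755165, 8.0000]] (det J = -43.672523).
Solving J·Δ = −F gives Δ = (-0.5007, 0.6657).
Then the next iterate is (a, b)₁ = (-0.0007, -1.3343).
Re-evaluating at (-0.0007, -1.3343): F = (-6.665269, -1.774362), so ‖F‖₂ = 6.8974.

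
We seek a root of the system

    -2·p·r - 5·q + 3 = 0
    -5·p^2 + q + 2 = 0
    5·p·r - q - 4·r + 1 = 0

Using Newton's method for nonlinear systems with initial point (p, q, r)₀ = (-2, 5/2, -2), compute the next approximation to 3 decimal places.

At (-2, 5/2, -2): F = (-17.500, -15.500, 26.500).
Jacobian J = [[-2·r, -5, -2·p], [-10·p, 1, 0], [5·r, -1, 5·p - 4]].
At the point, J = [[4.000, -5.000, 4.000], [20.000, 1.000, 0.000], [-10.000, -1.000, -14.000]] (det J = -1496.000).
Solving J·Δ = −F gives Δ = (0.860, -1.693, 1.400).
Then the next iterate is (p, q, r)₁ = (-1.140, 0.807, -0.600).

(-1.140, 0.807, -0.600)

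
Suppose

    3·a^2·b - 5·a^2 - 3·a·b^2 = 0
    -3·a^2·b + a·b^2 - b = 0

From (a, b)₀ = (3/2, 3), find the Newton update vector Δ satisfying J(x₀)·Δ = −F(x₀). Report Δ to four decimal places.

(-0.6179, -1.0978)

At (3/2, 3): F = (-31.5000, -9.7500).
Jacobian J = [[6·a·b - 10·a - 3·b^2, 3·a^2 - 6·a·b], [-6·a·b + b^2, -3·a^2 + 2·a·b - 1]].
At the point, J = [[-15.0000, -20.2500], [-18.0000, 1.2500]] (det J = -383.2500).
Solving J·Δ = −F gives Δ = (-0.6179, -1.0978).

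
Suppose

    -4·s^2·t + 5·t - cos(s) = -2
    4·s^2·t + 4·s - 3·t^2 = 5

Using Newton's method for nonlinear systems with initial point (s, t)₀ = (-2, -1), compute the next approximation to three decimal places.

(-2.374, 0.795)

At (-2, -1): F = (13.41615, -32.000).
Jacobian J = [[-8·s·t + sin(s), -4·s^2 + 5], [8·s·t + 4, 4·s^2 - 6·t]].
At the point, J = [[-16.90930, -11.000], [20.000, 22.000]] (det J = -152.00454).
Solving J·Δ = −F gives Δ = (-0.374, 1.795).
Then the next iterate is (s, t)₁ = (-2.374, 0.795).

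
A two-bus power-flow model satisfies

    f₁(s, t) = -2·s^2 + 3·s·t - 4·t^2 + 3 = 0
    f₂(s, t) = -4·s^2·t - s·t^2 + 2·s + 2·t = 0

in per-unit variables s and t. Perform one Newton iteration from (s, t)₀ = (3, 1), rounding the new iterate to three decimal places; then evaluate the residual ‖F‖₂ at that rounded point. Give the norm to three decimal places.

At (3, 1): F = (-10.000, -31.000).
Jacobian J = [[-4·s + 3·t, 3·s - 8·t], [-8·s·t - t^2 + 2, -4·s^2 - 2·s·t + 2]].
At the point, J = [[-9.000, 1.000], [-23.000, -40.000]] (det J = 383.000).
Solving J·Δ = −F gives Δ = (-1.125, -0.128).
Then the next iterate is (s, t)₁ = (1.875, 0.872).
Re-evaluating at (1.875, 0.872): F = (-2.16779, -8.19422), so ‖F‖₂ = 8.476.

8.476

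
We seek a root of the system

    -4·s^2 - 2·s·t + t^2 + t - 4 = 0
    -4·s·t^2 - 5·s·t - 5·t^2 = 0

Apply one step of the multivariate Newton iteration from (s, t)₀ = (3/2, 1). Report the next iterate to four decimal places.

At (3/2, 1): F = (-14.0000, -18.5000).
Jacobian J = [[-8·s - 2·t, -2·s + 2·t + 1], [-4·t^2 - 5·t, -8·s·t - 5·s - 10·t]].
At the point, J = [[-14.0000, 0.0000], [-9.0000, -29.5000]] (det J = 413.0000).
Solving J·Δ = −F gives Δ = (-1.0000, -0.3220).
Then the next iterate is (s, t)₁ = (0.5000, 0.6780).

(0.5000, 0.6780)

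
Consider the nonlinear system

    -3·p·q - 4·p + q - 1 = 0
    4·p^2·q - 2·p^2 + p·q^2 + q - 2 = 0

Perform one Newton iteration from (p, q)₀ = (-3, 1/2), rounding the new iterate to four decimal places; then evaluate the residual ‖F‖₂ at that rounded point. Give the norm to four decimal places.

1.5117

At (-3, 1/2): F = (16.0000, -2.2500).
Jacobian J = [[-3·q - 4, -3·p + 1], [8·p·q - 4·p + q^2, 4·p^2 + 2·p·q + 1]].
At the point, J = [[-5.5000, 10.0000], [0.2500, 34.0000]] (det J = -189.5000).
Solving J·Δ = −F gives Δ = (2.9894, 0.0442).
Then the next iterate is (p, q)₁ = (-0.0106, 0.5442).
Re-evaluating at (-0.0106, 0.5442): F = (-0.396094, -1.458919), so ‖F‖₂ = 1.5117.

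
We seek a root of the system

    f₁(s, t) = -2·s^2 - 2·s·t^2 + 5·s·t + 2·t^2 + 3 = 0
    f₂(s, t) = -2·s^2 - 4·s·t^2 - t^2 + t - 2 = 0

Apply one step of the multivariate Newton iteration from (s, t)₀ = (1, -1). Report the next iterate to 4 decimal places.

At (1, -1): F = (-4.0000, -10.0000).
Jacobian J = [[-4·s - 2·t^2 + 5·t, -4·s·t + 5·s + 4·t], [-4·s - 4·t^2, -8·s·t - 2·t + 1]].
At the point, J = [[-11.0000, 5.0000], [-8.0000, 11.0000]] (det J = -81.0000).
Solving J·Δ = −F gives Δ = (0.0741, 0.9630).
Then the next iterate is (s, t)₁ = (1.0741, -0.0370).

(1.0741, -0.0370)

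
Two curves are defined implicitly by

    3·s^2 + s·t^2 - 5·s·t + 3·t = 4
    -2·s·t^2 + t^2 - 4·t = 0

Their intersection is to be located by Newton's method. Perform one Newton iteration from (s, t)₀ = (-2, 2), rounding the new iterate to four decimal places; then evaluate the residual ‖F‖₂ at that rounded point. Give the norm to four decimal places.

6.2384

At (-2, 2): F = (26.0000, 12.0000).
Jacobian J = [[6·s + t^2 - 5·t, 2·s·t - 5·s + 3], [-2·t^2, -4·s·t + 2·t - 4]].
At the point, J = [[-18.0000, 5.0000], [-8.0000, 16.0000]] (det J = -248.0000).
Solving J·Δ = −F gives Δ = (1.4355, -0.0323).
Then the next iterate is (s, t)₁ = (-0.5645, 1.9677).
Re-evaluating at (-0.5645, 1.9677): F = (6.227258, 0.372354), so ‖F‖₂ = 6.2384.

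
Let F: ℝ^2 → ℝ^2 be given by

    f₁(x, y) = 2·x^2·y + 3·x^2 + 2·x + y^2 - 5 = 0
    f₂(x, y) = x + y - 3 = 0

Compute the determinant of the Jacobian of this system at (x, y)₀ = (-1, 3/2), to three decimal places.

J = [[4·x·y + 6·x + 2, 2·x^2 + 2·y], [1, 1]].
At the point, J = [[-10.000, 5.000], [1.000, 1.000]].
det J = -15.000.

-15.000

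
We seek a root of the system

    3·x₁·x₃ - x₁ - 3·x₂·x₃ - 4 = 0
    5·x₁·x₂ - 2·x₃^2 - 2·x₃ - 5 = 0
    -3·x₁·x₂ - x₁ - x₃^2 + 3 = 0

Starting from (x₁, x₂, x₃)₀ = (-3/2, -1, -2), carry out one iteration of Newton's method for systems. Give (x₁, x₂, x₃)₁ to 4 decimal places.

(-1.3649, -0.7601, -1.3375)

At (-3/2, -1, -2): F = (0.5000, -1.5000, -4.0000).
Jacobian J = [[3·x₃ - 1, -3·x₃, 3·x₁ - 3·x₂], [5·x₂, 5·x₁, -4·x₃ - 2], [-3·x₂ - 1, -3·x₁, -2·x₃]].
At the point, J = [[-7.0000, 6.0000, -1.5000], [-5.0000, -7.5000, 6.0000], [2.0000, 4.5000, 4.0000]] (det J = 602.2500).
Solving J·Δ = −F gives Δ = (0.1351, 0.2399, 0.6625).
Then the next iterate is (x₁, x₂, x₃)₁ = (-1.3649, -0.7601, -1.3375).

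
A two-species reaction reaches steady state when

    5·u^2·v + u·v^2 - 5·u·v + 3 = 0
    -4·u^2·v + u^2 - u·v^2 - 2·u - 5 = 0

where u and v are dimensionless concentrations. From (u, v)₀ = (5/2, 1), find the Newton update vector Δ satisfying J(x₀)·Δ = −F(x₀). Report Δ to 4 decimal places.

(0.0725, -1.0852)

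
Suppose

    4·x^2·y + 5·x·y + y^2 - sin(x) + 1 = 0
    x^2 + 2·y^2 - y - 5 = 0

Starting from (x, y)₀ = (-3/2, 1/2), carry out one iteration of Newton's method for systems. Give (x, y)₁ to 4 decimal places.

(-4.0126, -4.2877)

At (-3/2, 1/2): F = (2.997495, -2.7500).
Jacobian J = [[8·x·y + 5·y - cos(x), 4·x^2 + 5·x + 2·y], [2·x, 4·y - 1]].
At the point, J = [[-3.570737, 2.5000], [-3.0000, 1.0000]] (det J = 3.929263).
Solving J·Δ = −F gives Δ = (-2.5126, -4.7877).
Then the next iterate is (x, y)₁ = (-4.0126, -4.2877).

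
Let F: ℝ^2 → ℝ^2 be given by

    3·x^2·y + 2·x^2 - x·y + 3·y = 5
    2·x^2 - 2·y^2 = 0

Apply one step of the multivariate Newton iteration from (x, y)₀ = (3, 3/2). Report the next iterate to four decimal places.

At (3, 3/2): F = (53.5000, 13.5000).
Jacobian J = [[6·x·y + 4·x - y, 3·x^2 - x + 3], [4·x, -4·y]].
At the point, J = [[37.5000, 27.0000], [12.0000, -6.0000]] (det J = -549.0000).
Solving J·Δ = −F gives Δ = (-1.2486, -0.2473).
Then the next iterate is (x, y)₁ = (1.7514, 1.2527).

(1.7514, 1.2527)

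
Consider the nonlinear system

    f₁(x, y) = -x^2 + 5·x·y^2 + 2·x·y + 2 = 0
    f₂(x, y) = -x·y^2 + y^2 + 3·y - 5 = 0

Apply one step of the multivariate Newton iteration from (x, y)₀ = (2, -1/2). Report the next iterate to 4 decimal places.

(-0.8182, 1.0114)

At (2, -1/2): F = (-1.5000, -6.7500).
Jacobian J = [[-2·x + 5·y^2 + 2·y, 10·x·y + 2·x], [-y^2, -2·x·y + 2·y + 3]].
At the point, J = [[-3.7500, -6.0000], [-0.2500, 4.0000]] (det J = -16.5000).
Solving J·Δ = −F gives Δ = (-2.8182, 1.5114).
Then the next iterate is (x, y)₁ = (-0.8182, 1.0114).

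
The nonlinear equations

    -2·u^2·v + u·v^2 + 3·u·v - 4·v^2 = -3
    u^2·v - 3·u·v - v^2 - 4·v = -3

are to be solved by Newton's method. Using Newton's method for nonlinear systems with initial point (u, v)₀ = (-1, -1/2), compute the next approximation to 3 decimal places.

At (-1, -1/2): F = (4.250, 2.750).
Jacobian J = [[-4·u·v + v^2 + 3·v, -2·u^2 + 2·u·v + 3·u - 8·v], [2·u·v - 3·v, u^2 - 3·u - 2·v - 4]].
At the point, J = [[-3.250, 0.000], [2.500, 1.000]] (det J = -3.250).
Solving J·Δ = −F gives Δ = (1.308, -6.019).
Then the next iterate is (u, v)₁ = (0.308, -6.519).

(0.308, -6.519)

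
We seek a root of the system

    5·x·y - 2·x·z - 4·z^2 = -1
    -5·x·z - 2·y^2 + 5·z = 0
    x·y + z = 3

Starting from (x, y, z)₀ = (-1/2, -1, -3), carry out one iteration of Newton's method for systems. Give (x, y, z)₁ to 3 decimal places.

(26.011, -80.128, -10.553)

At (-1/2, -1, -3): F = (-35.500, -24.500, -5.500).
Jacobian J = [[5·y - 2·z, 5·x, -2·x - 8·z], [-5·z, -4·y, -5·x + 5], [y, x, 1]].
At the point, J = [[1.000, -2.500, 25.000], [15.000, 4.000, 7.500], [-1.000, -0.500, 1.000]] (det J = -23.500).
Solving J·Δ = −F gives Δ = (26.511, -79.128, -7.553).
Then the next iterate is (x, y, z)₁ = (26.011, -80.128, -10.553).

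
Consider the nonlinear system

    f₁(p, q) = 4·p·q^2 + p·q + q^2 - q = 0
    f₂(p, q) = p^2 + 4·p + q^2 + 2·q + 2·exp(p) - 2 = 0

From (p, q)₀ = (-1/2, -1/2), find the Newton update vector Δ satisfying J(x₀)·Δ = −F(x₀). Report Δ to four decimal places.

(0.4387, 1.4387)

At (-1/2, -1/2): F = (0.5000, -3.286939).
Jacobian J = [[4·q^2 + q, 8·p·q + p + 2·q - 1], [2·p + 2·exp(p) + 4, 2·q + 2]].
At the point, J = [[0.5000, -0.5000], [4.213061, 1.0000]] (det J = 2.606531).
Solving J·Δ = −F gives Δ = (0.4387, 1.4387).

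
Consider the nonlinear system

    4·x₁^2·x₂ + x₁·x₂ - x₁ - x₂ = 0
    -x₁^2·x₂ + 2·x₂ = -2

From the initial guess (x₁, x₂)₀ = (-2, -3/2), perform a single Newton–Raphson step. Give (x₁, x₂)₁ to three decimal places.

(-1.143, -1.571)

At (-2, -3/2): F = (-17.500, 5.000).
Jacobian J = [[8·x₁·x₂ + x₂ - 1, 4·x₁^2 + x₁ - 1], [-2·x₁·x₂, -x₁^2 + 2]].
At the point, J = [[21.500, 13.000], [-6.000, -2.000]] (det J = 35.000).
Solving J·Δ = −F gives Δ = (0.857, -0.071).
Then the next iterate is (x₁, x₂)₁ = (-1.143, -1.571).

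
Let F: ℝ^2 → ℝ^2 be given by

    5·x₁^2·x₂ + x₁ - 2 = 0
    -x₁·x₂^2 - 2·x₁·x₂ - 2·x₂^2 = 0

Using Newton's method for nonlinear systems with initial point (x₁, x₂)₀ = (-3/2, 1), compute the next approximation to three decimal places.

(0.696, 3.043)

At (-3/2, 1): F = (7.750, 2.500).
Jacobian J = [[10·x₁·x₂ + 1, 5·x₁^2], [-x₂^2 - 2·x₂, -2·x₁·x₂ - 2·x₁ - 4·x₂]].
At the point, J = [[-14.000, 11.250], [-3.000, 2.000]] (det J = 5.750).
Solving J·Δ = −F gives Δ = (2.196, 2.043).
Then the next iterate is (x₁, x₂)₁ = (0.696, 3.043).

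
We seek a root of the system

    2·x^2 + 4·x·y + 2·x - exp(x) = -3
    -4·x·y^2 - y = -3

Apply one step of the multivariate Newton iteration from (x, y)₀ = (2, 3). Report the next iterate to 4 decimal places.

(-0.2736, 3.2010)

At (2, 3): F = (31.610944, -72.0000).
Jacobian J = [[4·x + 4·y - exp(x) + 2, 4·x], [-4·y^2, -8·x·y - 1]].
At the point, J = [[14.610944, 8.0000], [-36.0000, -49.0000]] (det J = -427.936251).
Solving J·Δ = −F gives Δ = (-2.2736, 0.2010).
Then the next iterate is (x, y)₁ = (-0.2736, 3.2010).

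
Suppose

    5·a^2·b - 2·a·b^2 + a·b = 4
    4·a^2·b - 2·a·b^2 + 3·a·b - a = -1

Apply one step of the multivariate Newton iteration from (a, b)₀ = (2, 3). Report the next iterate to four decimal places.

(2.4286, 25.6429)

At (2, 3): F = (26.0000, 29.0000).
Jacobian J = [[10·a·b - 2·b^2 + b, 5·a^2 - 4·a·b + a], [8·a·b - 2·b^2 + 3·b - 1, 4·a^2 - 4·a·b + 3·a]].
At the point, J = [[45.0000, -2.0000], [38.0000, -2.0000]] (det J = -14.0000).
Solving J·Δ = −F gives Δ = (0.4286, 22.6429).
Then the next iterate is (a, b)₁ = (2.4286, 25.6429).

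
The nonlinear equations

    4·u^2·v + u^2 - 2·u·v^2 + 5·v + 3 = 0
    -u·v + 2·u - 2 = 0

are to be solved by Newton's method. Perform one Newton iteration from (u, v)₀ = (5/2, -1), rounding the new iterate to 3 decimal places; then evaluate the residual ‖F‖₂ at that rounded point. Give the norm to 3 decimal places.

At (5/2, -1): F = (-25.750, 5.500).
Jacobian J = [[8·u·v + 2·u - 2·v^2, 4·u^2 - 4·u·v + 5], [-v + 2, -u]].
At the point, J = [[-17.000, 40.000], [3.000, -2.500]] (det J = -77.500).
Solving J·Δ = −F gives Δ = (-2.008, -0.210).
Then the next iterate is (u, v)₁ = (0.492, -1.210).
Re-evaluating at (0.492, -1.210): F = (-5.42020, -0.42068), so ‖F‖₂ = 5.437.

5.437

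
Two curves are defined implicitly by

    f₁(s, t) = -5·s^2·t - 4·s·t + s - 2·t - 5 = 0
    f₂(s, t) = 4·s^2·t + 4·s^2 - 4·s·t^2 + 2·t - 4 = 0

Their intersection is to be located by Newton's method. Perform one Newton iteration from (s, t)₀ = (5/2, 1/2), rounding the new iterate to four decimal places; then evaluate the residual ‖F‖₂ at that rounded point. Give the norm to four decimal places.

At (5/2, 1/2): F = (-24.1250, 32.0000).
Jacobian J = [[-10·s·t - 4·t + 1, -5·s^2 - 4·s - 2], [8·s·t + 8·s - 4·t^2, 4·s^2 - 8·s·t + 2]].
At the point, J = [[-13.5000, -43.2500], [29.0000, 17.0000]] (det J = 1024.7500).
Solving J·Δ = −F gives Δ = (-0.9504, -0.2612).
Then the next iterate is (s, t)₁ = (1.5496, 0.2388).
Re-evaluating at (1.5496, 0.2388): F = (-8.275283, 8.022858), so ‖F‖₂ = 11.5259.

11.5259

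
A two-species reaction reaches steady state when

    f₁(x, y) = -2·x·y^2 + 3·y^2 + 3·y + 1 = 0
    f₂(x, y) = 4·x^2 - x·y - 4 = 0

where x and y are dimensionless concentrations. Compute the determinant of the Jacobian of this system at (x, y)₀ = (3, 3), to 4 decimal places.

J = [[-2·y^2, -4·x·y + 6·y + 3], [8·x - y, -x]].
At the point, J = [[-18.0000, -15.0000], [21.0000, -3.0000]].
det J = 369.0000.

369.0000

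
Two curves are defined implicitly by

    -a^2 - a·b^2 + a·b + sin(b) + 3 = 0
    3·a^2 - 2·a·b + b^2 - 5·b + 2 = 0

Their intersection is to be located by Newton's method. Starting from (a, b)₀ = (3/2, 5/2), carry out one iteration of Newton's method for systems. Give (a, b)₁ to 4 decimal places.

(1.9462, 1.4283)

At (3/2, 5/2): F = (-4.276528, -5.0000).
Jacobian J = [[-2·a - b^2 + b, -2·a·b + a + cos(b)], [6·a - 2·b, -2·a + 2·b - 5]].
At the point, J = [[-6.7500, -6.801144], [4.0000, -3.0000]] (det J = 47.454574).
Solving J·Δ = −F gives Δ = (0.4462, -1.0717).
Then the next iterate is (a, b)₁ = (1.9462, 1.4283).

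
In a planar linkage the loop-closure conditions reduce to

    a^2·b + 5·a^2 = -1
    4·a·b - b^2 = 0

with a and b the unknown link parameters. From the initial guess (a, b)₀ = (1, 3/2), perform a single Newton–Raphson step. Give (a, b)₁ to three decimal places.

(0.464, 0.964)

At (1, 3/2): F = (7.500, 3.750).
Jacobian J = [[2·a·b + 10·a, a^2], [4·b, 4·a - 2·b]].
At the point, J = [[13.000, 1.000], [6.000, 1.000]] (det J = 7.000).
Solving J·Δ = −F gives Δ = (-0.536, -0.536).
Then the next iterate is (a, b)₁ = (0.464, 0.964).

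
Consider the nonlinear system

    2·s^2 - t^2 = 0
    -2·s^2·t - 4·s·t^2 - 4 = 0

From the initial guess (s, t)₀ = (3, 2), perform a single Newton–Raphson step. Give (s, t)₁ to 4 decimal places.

(1.6597, 1.4790)

At (3, 2): F = (14.0000, -88.0000).
Jacobian J = [[4·s, -2·t], [-4·s·t - 4·t^2, -2·s^2 - 8·s·t]].
At the point, J = [[12.0000, -4.0000], [-40.0000, -66.0000]] (det J = -952.0000).
Solving J·Δ = −F gives Δ = (-1.3403, -0.5210).
Then the next iterate is (s, t)₁ = (1.6597, 1.4790).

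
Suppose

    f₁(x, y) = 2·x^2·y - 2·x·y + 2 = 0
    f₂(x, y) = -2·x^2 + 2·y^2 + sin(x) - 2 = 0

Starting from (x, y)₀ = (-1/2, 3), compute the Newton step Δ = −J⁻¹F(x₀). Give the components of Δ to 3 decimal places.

(0.374, -1.341)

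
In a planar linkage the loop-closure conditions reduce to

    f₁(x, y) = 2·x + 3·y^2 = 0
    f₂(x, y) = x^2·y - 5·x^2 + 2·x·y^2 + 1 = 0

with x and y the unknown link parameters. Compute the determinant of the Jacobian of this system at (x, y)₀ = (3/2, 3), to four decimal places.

J = [[2, 6·y], [2·x·y - 10·x + 2·y^2, x^2 + 4·x·y]].
At the point, J = [[2.0000, 18.0000], [12.0000, 20.2500]].
det J = -175.5000.

-175.5000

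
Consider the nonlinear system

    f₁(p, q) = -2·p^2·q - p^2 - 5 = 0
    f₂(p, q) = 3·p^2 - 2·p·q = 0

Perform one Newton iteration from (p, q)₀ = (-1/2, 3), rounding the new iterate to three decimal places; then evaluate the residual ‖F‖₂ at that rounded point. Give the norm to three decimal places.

At (-1/2, 3): F = (-6.750, 3.750).
Jacobian J = [[-4·p·q - 2·p, -2·p^2], [6·p - 2·q, -2·p]].
At the point, J = [[7.000, -0.500], [-9.000, 1.000]] (det J = 2.500).
Solving J·Δ = −F gives Δ = (1.950, 13.800).
Then the next iterate is (p, q)₁ = (1.450, 16.800).
Re-evaluating at (1.450, 16.800): F = (-77.74650, -42.41250), so ‖F‖₂ = 88.563.

88.563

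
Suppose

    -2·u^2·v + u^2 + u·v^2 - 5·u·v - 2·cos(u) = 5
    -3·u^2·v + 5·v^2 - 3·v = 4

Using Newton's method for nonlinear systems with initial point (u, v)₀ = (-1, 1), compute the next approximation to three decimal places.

(-1.353, 2.780)

At (-1, 1): F = (-3.08060, -5.000).
Jacobian J = [[-4·u·v + 2·u + v^2 - 5·v + 2·sin(u), -2·u^2 + 2·u·v - 5·u], [-6·u·v, -3·u^2 + 10·v - 3]].
At the point, J = [[-3.68294, 1.000], [6.000, 4.000]] (det J = -20.73177).
Solving J·Δ = −F gives Δ = (-0.353, 1.780).
Then the next iterate is (u, v)₁ = (-1.353, 2.780).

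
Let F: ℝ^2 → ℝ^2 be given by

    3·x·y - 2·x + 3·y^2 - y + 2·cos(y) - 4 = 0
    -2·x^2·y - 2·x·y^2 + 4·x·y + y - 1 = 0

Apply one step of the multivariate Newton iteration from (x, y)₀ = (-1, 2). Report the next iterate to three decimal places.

At (-1, 2): F = (1.16771, -3.000).
Jacobian J = [[3·y - 2, 3·x + 6·y - 2·sin(y) - 1], [-4·x·y - 2·y^2 + 4·y, -2·x^2 - 4·x·y + 4·x + 1]].
At the point, J = [[4.000, 6.18141], [8.000, 3.000]] (det J = -37.45124).
Solving J·Δ = −F gives Δ = (0.589, -0.570).
Then the next iterate is (x, y)₁ = (-0.411, 1.430).

(-0.411, 1.430)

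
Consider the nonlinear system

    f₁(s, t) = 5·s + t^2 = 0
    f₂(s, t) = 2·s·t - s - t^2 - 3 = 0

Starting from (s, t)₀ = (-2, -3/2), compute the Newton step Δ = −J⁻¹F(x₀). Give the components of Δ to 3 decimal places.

At (-2, -3/2): F = (-7.750, 2.750).
Jacobian J = [[5, 2·t], [2·t - 1, 2·s - 2·t]].
At the point, J = [[5.000, -3.000], [-4.000, -1.000]] (det J = -17.000).
Solving J·Δ = −F gives Δ = (0.941, -1.015).

(0.941, -1.015)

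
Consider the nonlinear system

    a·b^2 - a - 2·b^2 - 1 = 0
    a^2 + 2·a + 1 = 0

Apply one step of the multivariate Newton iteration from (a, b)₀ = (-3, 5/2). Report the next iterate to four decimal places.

(-2.0000, 1.5400)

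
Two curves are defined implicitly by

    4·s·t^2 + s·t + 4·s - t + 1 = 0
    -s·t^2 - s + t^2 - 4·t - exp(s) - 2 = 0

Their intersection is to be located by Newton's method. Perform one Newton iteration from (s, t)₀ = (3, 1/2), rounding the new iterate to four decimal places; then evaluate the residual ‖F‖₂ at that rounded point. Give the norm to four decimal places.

At (3, 1/2): F = (17.0000, -27.585537).
Jacobian J = [[4·t^2 + t + 4, 8·s·t + s - 1], [-t^2 - exp(s) - 1, -2·s·t + 2·t - 4]].
At the point, J = [[5.5000, 14.0000], [-21.335537, -6.0000]] (det J = 265.697517).
Solving J·Δ = −F gives Δ = (-1.0696, -0.7941).
Then the next iterate is (s, t)₁ = (1.9304, -0.2941).
Re-evaluating at (1.9304, -0.2941): F = (9.115848, -9.726741), so ‖F‖₂ = 13.3307.

13.3307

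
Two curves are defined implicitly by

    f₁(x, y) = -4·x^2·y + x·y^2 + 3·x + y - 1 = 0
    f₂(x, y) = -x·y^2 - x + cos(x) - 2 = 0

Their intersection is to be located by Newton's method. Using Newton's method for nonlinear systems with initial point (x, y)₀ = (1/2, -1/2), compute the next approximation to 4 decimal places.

At (1/2, -1/2): F = (0.6250, -1.747417).
Jacobian J = [[-8·x·y + y^2 + 3, -4·x^2 + 2·x·y + 1], [-y^2 - sin(x) - 1, -2·x·y]].
At the point, J = [[5.2500, -0.5000], [-1.729426, 0.5000]] (det J = 1.760287).
Solving J·Δ = −F gives Δ = (0.3188, 4.5976).
Then the next iterate is (x, y)₁ = (0.8188, 4.0976).

(0.8188, 4.0976)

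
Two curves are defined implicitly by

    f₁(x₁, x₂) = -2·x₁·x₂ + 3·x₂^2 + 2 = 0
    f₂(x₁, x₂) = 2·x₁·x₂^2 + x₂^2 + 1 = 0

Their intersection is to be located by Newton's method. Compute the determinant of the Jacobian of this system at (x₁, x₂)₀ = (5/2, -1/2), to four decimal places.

J = [[-2·x₂, -2·x₁ + 6·x₂], [2·x₂^2, 4·x₁·x₂ + 2·x₂]].
At the point, J = [[1.0000, -8.0000], [0.5000, -6.0000]].
det J = -2.0000.

-2.0000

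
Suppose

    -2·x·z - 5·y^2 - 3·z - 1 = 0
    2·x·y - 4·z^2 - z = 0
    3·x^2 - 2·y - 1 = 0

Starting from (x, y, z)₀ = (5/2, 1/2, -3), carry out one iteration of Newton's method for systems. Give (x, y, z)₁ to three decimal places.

(1.607, 2.179, -2.000)

At (5/2, 1/2, -3): F = (21.750, -30.500, 16.750).
Jacobian J = [[-2·z, -10·y, -2·x - 3], [2·y, 2·x, -8·z - 1], [6·x, -2, 0]].
At the point, J = [[6.000, -5.000, -8.000], [1.000, 5.000, 23.000], [15.000, -2.000, 0.000]] (det J = -833.000).
Solving J·Δ = −F gives Δ = (-0.893, 1.679, 1.000).
Then the next iterate is (x, y, z)₁ = (1.607, 2.179, -2.000).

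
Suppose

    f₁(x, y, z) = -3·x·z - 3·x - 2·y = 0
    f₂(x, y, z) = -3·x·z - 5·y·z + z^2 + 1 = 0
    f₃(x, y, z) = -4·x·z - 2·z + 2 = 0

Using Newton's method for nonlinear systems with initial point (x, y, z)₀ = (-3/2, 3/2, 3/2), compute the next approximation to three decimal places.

(-0.574, 0.778, 0.889)

At (-3/2, 3/2, 3/2): F = (8.250, -1.250, 8.000).
Jacobian J = [[-3·z - 3, -2, -3·x], [-3·z, -5·z, -3·x - 5·y + 2·z], [-4·z, 0, -4·x - 2]].
At the point, J = [[-7.500, -2.000, 4.500], [-4.500, -7.500, 0.000], [-6.000, 0.000, 4.000]] (det J = -13.500).
Solving J·Δ = −F gives Δ = (0.926, -0.722, -0.611).
Then the next iterate is (x, y, z)₁ = (-0.574, 0.778, 0.889).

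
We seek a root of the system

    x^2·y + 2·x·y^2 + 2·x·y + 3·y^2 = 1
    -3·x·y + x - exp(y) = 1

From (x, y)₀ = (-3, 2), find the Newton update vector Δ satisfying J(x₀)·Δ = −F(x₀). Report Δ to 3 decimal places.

(1.072, -0.778)

At (-3, 2): F = (-7.000, 6.61094).
Jacobian J = [[2·x·y + 2·y^2 + 2·y, x^2 + 4·x·y + 2·x + 6·y], [-3·y + 1, -3·x - exp(y)]].
At the point, J = [[0.000, -9.000], [-5.000, 1.61094]] (det J = -45.000).
Solving J·Δ = −F gives Δ = (1.072, -0.778).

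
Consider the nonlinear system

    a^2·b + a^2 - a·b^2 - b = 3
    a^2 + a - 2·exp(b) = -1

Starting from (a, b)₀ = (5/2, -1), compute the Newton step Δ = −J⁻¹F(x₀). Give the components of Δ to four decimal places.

At (5/2, -1): F = (-4.5000, 9.014241).
Jacobian J = [[2·a·b + 2·a - b^2, a^2 - 2·a·b - 1], [2·a + 1, -2·exp(b)]].
At the point, J = [[-1.0000, 10.2500], [6.0000, -0.735759]] (det J = -60.764241).
Solving J·Δ = −F gives Δ = (-1.4661, 0.2960).

(-1.4661, 0.2960)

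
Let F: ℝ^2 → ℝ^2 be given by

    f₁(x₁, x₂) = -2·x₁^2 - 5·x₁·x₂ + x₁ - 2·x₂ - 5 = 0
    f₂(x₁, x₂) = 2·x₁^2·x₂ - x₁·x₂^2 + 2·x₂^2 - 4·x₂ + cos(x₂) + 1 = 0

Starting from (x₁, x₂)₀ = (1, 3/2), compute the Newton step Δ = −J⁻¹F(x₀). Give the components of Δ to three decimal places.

At (1, 3/2): F = (-16.500, 0.32074).
Jacobian J = [[-4·x₁ - 5·x₂ + 1, -5·x₁ - 2], [4·x₁·x₂ - x₂^2, 2·x₁^2 - 2·x₁·x₂ + 4·x₂ - sin(x₂) - 4]].
At the point, J = [[-10.500, -7.000], [3.750, 0.00251]] (det J = 26.22370).
Solving J·Δ = −F gives Δ = (-0.084, -2.231).

(-0.084, -2.231)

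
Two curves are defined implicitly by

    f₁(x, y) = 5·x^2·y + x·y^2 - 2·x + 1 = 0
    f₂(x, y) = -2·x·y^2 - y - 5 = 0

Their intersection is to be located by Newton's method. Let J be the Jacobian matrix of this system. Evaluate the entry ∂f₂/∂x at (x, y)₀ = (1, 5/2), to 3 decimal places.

∂f₂/∂x = -2·y^2.
At (1, 5/2) this is -12.500.

-12.500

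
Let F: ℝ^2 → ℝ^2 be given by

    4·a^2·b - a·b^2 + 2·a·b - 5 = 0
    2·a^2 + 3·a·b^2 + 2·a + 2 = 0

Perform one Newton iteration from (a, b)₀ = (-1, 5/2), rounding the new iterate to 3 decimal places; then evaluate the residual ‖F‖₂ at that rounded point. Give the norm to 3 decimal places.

At (-1, 5/2): F = (6.250, -16.750).
Jacobian J = [[8·a·b - b^2 + 2·b, 4·a^2 - 2·a·b + 2·a], [4·a + 3·b^2 + 2, 6·a·b]].
At the point, J = [[-21.250, 7.000], [16.750, -15.000]] (det J = 201.500).
Solving J·Δ = −F gives Δ = (-0.117, -1.247).
Then the next iterate is (a, b)₁ = (-1.117, 1.253).
Re-evaluating at (-1.117, 1.253): F = (0.20792, -2.99972), so ‖F‖₂ = 3.007.

3.007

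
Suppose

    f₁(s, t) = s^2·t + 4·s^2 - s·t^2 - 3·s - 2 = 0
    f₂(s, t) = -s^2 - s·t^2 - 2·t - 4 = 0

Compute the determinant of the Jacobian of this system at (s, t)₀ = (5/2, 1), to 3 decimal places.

J = [[2·s·t + 8·s - t^2 - 3, s^2 - 2·s·t], [-2·s - t^2, -2·s·t - 2]].
At the point, J = [[21.000, 1.250], [-6.000, -7.000]].
det J = -139.500.

-139.500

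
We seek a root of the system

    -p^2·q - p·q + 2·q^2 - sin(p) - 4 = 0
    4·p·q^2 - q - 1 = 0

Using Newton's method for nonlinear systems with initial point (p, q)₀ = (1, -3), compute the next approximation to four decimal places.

(0.8187, -1.7411)

At (1, -3): F = (19.158529, 38.0000).
Jacobian J = [[-2·p·q - q - cos(p), -p^2 - p + 4·q], [4·q^2, 8·p·q - 1]].
At the point, J = [[8.459698, -14.0000], [36.0000, -25.0000]] (det J = 292.507558).
Solving J·Δ = −F gives Δ = (-0.1813, 1.2589).
Then the next iterate is (p, q)₁ = (0.8187, -1.7411).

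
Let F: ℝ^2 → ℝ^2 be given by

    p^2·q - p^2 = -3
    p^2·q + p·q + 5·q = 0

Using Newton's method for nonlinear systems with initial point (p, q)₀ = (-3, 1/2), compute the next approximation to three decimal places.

At (-3, 1/2): F = (-1.500, 5.500).
Jacobian J = [[2·p·q - 2·p, p^2], [2·p·q + q, p^2 + p + 5]].
At the point, J = [[3.000, 9.000], [-2.500, 11.000]] (det J = 55.500).
Solving J·Δ = −F gives Δ = (1.189, -0.230).
Then the next iterate is (p, q)₁ = (-1.811, 0.270).

(-1.811, 0.270)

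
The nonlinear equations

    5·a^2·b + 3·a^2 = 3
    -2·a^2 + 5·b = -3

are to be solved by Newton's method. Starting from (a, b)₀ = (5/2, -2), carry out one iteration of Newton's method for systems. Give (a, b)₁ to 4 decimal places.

(-0.2318, -3.5636)

At (5/2, -2): F = (-46.7500, -19.5000).
Jacobian J = [[10·a·b + 6·a, 5·a^2], [-4·a, 5]].
At the point, J = [[-35.0000, 31.2500], [-10.0000, 5.0000]] (det J = 137.5000).
Solving J·Δ = −F gives Δ = (-2.7318, -1.5636).
Then the next iterate is (a, b)₁ = (-0.2318, -3.5636).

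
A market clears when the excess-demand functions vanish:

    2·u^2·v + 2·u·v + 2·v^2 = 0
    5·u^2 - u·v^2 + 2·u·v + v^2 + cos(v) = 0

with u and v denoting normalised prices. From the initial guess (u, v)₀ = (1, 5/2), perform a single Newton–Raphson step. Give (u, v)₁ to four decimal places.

(0.0417, 1.9197)

At (1, 5/2): F = (22.5000, 9.198856).
Jacobian J = [[4·u·v + 2·v, 2·u^2 + 2·u + 4·v], [10·u - v^2 + 2·v, -2·u·v + 2·u + 2·v - sin(v)]].
At the point, J = [[15.0000, 14.0000], [8.7500, 1.401528]] (det J = -101.477082).
Solving J·Δ = −F gives Δ = (-0.9583, -0.5803).
Then the next iterate is (u, v)₁ = (0.0417, 1.9197).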